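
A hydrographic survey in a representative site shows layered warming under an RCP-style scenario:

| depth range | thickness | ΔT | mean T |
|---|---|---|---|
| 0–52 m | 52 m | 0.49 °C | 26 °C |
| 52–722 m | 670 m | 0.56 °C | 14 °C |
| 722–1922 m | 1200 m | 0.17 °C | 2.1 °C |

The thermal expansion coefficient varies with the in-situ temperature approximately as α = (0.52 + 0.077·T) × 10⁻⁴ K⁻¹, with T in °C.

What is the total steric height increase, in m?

0.080 m

Layer 1: α = (0.52 + 0.077×26)×10⁻⁴ = 2.522×10⁻⁴ K⁻¹
Layer 2: α = (0.52 + 0.077×14)×10⁻⁴ = 1.598×10⁻⁴ K⁻¹
Layer 3: α = (0.52 + 0.077×2.1)×10⁻⁴ = 0.6817×10⁻⁴ K⁻¹
0–52 m: 2.522×10⁻⁴ × 0.49 × 52 = 0.006426056 m
670 × 0.56 × 1.598×10⁻⁴ = 0.05995696 m
722–1922 m: 0.6817×10⁻⁴ × 1200 × 0.17 = 0.01390668 m
Δh = 0.006426056 + 0.05995696 + 0.01390668 = 0.080289696 m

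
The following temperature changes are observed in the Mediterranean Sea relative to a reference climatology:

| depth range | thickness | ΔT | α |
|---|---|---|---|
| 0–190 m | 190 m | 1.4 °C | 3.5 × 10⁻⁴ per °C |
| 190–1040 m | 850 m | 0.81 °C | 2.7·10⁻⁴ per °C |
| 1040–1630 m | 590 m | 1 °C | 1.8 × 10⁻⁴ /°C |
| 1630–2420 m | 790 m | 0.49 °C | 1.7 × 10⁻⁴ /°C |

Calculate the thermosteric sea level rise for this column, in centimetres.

45.1 cm

Layer 1: 3.5×10⁻⁴ × 190 × 1.4 = 0.09310 m
850 × 2.7×10⁻⁴ × 0.81 = 0.185895 m
1.8×10⁻⁴ × 590 × 1 = 0.10620 m
0.49 × 1.7×10⁻⁴ × 790 = 0.065807 m
Δh = 0.09310 + 0.185895 + 0.10620 + 0.065807 = 0.451002 m ≈ 45.1 cm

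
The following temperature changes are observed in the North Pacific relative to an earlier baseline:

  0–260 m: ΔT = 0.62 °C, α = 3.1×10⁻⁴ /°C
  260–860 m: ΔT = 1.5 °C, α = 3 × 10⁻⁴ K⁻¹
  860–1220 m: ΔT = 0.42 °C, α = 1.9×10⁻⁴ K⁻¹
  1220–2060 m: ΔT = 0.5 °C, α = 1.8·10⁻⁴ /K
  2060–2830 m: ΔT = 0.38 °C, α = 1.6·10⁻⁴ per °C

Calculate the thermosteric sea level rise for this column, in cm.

3.1×10⁻⁴ × 0.62 × 260 = 0.049972 m
260–860 m: 1.5 × 600 × 3×10⁻⁴ = 0.27000 m
Layer 3: 360 × 0.42 × 1.9×10⁻⁴ = 0.028728 m
1220–2060 m: 1.8×10⁻⁴ × 0.5 × 840 = 0.07560 m
2060–2830 m: 1.6×10⁻⁴ × 770 × 0.38 = 0.046816 m
Δh = 0.049972 + 0.27000 + 0.028728 + 0.07560 + 0.046816 = 0.471116 m

Δh ≈ 47 cm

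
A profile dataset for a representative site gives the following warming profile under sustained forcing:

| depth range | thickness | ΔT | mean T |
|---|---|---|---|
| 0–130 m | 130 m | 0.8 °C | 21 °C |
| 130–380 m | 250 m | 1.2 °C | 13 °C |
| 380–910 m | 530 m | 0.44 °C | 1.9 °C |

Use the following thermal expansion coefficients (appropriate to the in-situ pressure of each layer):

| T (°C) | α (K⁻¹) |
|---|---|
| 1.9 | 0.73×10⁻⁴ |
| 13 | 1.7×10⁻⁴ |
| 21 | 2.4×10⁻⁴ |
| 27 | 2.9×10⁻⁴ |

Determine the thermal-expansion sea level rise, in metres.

Layer 1 at 21 °C → α = 2.4×10⁻⁴ K⁻¹
Layer 2 at 13 °C → α = 1.7×10⁻⁴ K⁻¹
Layer 3 at 1.9 °C → α = 0.73×10⁻⁴ K⁻¹
0–130 m: 2.4×10⁻⁴ × 130 × 0.8 = 0.02496 m
130–380 m: 250 × 1.2 × 1.7×10⁻⁴ = 0.05100 m
380–910 m: 530 × 0.44 × 0.73×10⁻⁴ = 0.0170236 m
Δh = 0.02496 + 0.05100 + 0.0170236 = 0.0929836 m

0.093 m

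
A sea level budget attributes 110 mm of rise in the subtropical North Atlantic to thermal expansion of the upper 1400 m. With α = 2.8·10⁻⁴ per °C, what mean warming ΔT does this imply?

about 0.28 K

ΔT = Δh/(αH) = 0.11 / (2.8×10⁻⁴ × 1400) ≈ 0.2806 K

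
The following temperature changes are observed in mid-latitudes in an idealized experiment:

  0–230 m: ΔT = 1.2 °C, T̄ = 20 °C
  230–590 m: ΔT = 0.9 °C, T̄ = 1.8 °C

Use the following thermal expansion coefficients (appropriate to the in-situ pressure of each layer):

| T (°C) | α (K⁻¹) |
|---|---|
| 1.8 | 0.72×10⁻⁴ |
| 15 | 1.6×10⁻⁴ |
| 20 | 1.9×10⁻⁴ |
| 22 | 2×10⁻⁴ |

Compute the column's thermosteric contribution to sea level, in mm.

Layer 1 at 20 °C → α = 1.9×10⁻⁴ K⁻¹
Layer 2 at 1.8 °C → α = 0.72×10⁻⁴ K⁻¹
0–230 m: 1.9×10⁻⁴ × 1.2 × 230 = 0.05244 m
Layer 2: 0.9 × 0.72×10⁻⁴ × 360 = 0.023328 m
Δh = 0.05244 + 0.023328 = 0.075768 m

Δh = 75.8 mm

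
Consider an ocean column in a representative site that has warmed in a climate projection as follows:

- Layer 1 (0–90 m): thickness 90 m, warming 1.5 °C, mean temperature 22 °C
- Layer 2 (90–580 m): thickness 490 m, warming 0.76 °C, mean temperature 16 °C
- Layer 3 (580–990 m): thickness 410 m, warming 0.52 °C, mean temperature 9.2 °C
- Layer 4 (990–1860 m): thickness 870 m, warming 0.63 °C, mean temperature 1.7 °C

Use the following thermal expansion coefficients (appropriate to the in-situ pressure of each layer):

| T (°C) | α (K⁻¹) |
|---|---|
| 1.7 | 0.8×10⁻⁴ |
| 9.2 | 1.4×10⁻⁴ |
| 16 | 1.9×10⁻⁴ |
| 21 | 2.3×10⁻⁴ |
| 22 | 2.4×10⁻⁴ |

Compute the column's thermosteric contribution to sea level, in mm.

about 177 mm

Layer 1 at 22 °C → α = 2.4×10⁻⁴ K⁻¹
Layer 2 at 16 °C → α = 1.9×10⁻⁴ K⁻¹
Layer 3 at 9.2 °C → α = 1.4×10⁻⁴ K⁻¹
Layer 4 at 1.7 °C → α = 0.8×10⁻⁴ K⁻¹
0–90 m: 1.5 × 90 × 2.4×10⁻⁴ = 0.03240 m
490 × 1.9×10⁻⁴ × 0.76 = 0.070756 m
1.4×10⁻⁴ × 410 × 0.52 = 0.029848 m
0.63 × 0.8×10⁻⁴ × 870 = 0.043848 m
Δh = 0.03240 + 0.070756 + 0.029848 + 0.043848 = 0.176852 m ≈ 177 mm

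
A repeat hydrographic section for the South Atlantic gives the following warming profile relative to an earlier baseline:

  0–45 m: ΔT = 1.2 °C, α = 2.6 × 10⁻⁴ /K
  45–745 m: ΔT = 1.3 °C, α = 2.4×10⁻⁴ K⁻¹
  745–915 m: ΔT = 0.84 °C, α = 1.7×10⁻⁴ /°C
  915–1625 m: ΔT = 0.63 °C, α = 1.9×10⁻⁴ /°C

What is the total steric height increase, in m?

0.342 m

2.6×10⁻⁴ × 45 × 1.2 = 0.01404 m
2.4×10⁻⁴ × 700 × 1.3 = 0.21840 m
745–915 m: 170 × 1.7×10⁻⁴ × 0.84 = 0.024276 m
915–1625 m: 0.63 × 1.9×10⁻⁴ × 710 = 0.084987 m
Δh = 0.01404 + 0.21840 + 0.024276 + 0.084987 = 0.341703 m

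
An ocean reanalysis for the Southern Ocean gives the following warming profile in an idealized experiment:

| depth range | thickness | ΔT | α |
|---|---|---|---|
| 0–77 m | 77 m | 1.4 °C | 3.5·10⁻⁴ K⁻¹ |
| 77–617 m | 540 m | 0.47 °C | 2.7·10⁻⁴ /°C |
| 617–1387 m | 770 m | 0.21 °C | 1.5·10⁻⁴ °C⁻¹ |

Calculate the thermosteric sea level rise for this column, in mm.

0–77 m: 1.4 × 3.5×10⁻⁴ × 77 = 0.03773 m
77–617 m: 0.47 × 2.7×10⁻⁴ × 540 = 0.068526 m
Layer 3: 1.5×10⁻⁴ × 0.21 × 770 = 0.024255 m
Δh = 0.03773 + 0.068526 + 0.024255 = 0.130511 m

Δh ≈ 131 mm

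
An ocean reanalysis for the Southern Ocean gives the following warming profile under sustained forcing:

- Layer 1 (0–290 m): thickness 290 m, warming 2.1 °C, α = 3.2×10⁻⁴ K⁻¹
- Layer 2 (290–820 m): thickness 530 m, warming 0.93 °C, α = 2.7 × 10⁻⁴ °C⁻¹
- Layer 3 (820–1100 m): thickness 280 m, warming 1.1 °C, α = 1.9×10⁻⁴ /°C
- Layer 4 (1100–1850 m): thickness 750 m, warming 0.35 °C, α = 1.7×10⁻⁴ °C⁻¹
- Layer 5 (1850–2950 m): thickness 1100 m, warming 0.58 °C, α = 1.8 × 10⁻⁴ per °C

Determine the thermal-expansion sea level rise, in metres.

0–290 m: 2.1 × 3.2×10⁻⁴ × 290 = 0.19488 m
0.93 × 530 × 2.7×10⁻⁴ = 0.133083 m
820–1100 m: 1.1 × 280 × 1.9×10⁻⁴ = 0.05852 m
Layer 4: 0.35 × 750 × 1.7×10⁻⁴ = 0.044625 m
1850–2950 m: 1100 × 1.8×10⁻⁴ × 0.58 = 0.11484 m
Δh = 0.19488 + 0.133083 + 0.05852 + 0.044625 + 0.11484 = 0.545948 m ≈ 0.55 m

about 0.55 m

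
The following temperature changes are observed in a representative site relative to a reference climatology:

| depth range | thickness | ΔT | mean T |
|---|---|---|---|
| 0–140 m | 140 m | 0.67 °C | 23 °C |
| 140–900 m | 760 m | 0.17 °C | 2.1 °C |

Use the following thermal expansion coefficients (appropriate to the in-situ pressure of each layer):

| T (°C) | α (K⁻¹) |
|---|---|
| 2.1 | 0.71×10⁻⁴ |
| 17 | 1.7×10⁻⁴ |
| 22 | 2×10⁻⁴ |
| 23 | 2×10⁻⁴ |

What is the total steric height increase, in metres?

0.0279 m

Layer 1 at 23 °C → α = 2×10⁻⁴ K⁻¹
Layer 2 at 2.1 °C → α = 0.71×10⁻⁴ K⁻¹
2×10⁻⁴ × 140 × 0.67 = 0.01876 m
0.71×10⁻⁴ × 0.17 × 760 = 0.0091732 m
Δh = 0.01876 + 0.0091732 = 0.0279332 m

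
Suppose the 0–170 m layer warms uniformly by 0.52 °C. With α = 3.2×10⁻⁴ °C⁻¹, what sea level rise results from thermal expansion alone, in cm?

Δh = αΔT·H = 3.2×10⁻⁴ × 0.52 × 170 = 0.028288 m

2.8 cm of thermosteric rise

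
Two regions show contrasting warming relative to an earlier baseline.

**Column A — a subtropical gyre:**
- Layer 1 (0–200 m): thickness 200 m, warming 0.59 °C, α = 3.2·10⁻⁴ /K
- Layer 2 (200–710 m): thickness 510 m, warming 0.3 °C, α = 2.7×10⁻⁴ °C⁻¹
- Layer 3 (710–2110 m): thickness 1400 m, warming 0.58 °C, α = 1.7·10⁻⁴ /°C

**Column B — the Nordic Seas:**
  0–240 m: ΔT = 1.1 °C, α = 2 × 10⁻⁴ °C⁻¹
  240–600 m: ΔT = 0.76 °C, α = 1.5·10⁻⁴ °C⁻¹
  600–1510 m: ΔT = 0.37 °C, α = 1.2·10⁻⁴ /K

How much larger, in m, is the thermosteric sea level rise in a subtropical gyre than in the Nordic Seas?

Δh_A − Δh_B ≈ 0.083 m

A 3.2×10⁻⁴ × 200 × 0.59 = 0.03776 m
A Layer 2: 0.3 × 510 × 2.7×10⁻⁴ = 0.04131 m
A 1.7×10⁻⁴ × 0.58 × 1400 = 0.13804 m
A total: 0.21711 m
B 240 × 1.1 × 2×10⁻⁴ = 0.05280 m
B 240–600 m: 0.76 × 1.5×10⁻⁴ × 360 = 0.04104 m
B 600–1510 m: 0.37 × 910 × 1.2×10⁻⁴ = 0.040404 m
B total: 0.134244 m
Difference: 0.21711 − 0.134244 = 0.082866 m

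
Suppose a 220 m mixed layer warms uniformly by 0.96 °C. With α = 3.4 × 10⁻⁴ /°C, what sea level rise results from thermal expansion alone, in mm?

Δh = αΔT·H = 3.4×10⁻⁴ × 0.96 × 220 = 0.071808 m

72 mm of thermosteric rise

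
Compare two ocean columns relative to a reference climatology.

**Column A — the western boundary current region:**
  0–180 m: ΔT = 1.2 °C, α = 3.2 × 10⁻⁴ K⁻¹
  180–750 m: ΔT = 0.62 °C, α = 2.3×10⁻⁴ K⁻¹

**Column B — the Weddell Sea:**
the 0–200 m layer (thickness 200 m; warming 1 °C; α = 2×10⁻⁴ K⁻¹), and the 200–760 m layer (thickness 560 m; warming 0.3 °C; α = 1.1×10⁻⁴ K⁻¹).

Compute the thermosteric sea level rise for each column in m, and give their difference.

A 0–180 m: 3.2×10⁻⁴ × 180 × 1.2 = 0.06912 m
A Layer 2: 0.62 × 2.3×10⁻⁴ × 570 = 0.081282 m
A total: 0.150402 m
B 200 × 2×10⁻⁴ × 1 = 0.04000 m
B 200–760 m: 560 × 1.1×10⁻⁴ × 0.3 = 0.01848 m
B total: 0.05848 m
Difference: 0.150402 − 0.05848 = 0.091922 m

Δh_A ≈ 0.150 m, Δh_B ≈ 0.0585 m; difference ≈ 0.0919 m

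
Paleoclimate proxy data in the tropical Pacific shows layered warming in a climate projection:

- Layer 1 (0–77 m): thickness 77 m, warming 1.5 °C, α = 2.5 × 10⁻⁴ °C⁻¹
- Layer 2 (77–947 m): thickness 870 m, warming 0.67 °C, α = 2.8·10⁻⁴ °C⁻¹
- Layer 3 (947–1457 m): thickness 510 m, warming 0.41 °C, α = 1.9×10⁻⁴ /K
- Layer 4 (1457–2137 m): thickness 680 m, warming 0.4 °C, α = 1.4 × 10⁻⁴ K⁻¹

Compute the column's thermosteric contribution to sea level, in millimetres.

Δh ≈ 270 mm

0–77 m: 2.5×10⁻⁴ × 77 × 1.5 = 0.028875 m
77–947 m: 0.67 × 2.8×10⁻⁴ × 870 = 0.163212 m
Layer 3: 1.9×10⁻⁴ × 0.41 × 510 = 0.039729 m
1457–2137 m: 680 × 1.4×10⁻⁴ × 0.4 = 0.03808 m
Δh = 0.028875 + 0.163212 + 0.039729 + 0.03808 = 0.269896 m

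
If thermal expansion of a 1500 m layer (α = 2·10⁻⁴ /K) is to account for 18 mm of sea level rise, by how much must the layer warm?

ΔT = Δh/(αH) = 0.018 / (2×10⁻⁴ × 1500) = 0.06000 °C

0.060 °C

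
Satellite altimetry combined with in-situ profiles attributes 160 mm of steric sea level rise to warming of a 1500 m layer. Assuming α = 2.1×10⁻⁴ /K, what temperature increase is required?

ΔT = Δh/(αH) = 0.16 / (2.1×10⁻⁴ × 1500) ≈ 0.5079 K

ΔT ≈ 0.508 K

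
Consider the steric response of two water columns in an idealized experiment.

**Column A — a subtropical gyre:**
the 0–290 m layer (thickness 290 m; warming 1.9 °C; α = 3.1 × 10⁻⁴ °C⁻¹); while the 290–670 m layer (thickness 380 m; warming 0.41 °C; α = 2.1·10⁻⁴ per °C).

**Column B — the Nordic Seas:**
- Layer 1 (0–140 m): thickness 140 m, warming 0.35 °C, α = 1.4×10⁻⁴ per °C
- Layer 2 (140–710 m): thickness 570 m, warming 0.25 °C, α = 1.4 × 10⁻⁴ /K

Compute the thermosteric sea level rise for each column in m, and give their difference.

A 0–290 m: 1.9 × 3.1×10⁻⁴ × 290 = 0.17081 m
A 290–670 m: 2.1×10⁻⁴ × 380 × 0.41 = 0.032718 m
A total: 0.203528 m
B 0–140 m: 140 × 1.4×10⁻⁴ × 0.35 = 0.00686 m
B Layer 2: 570 × 1.4×10⁻⁴ × 0.25 = 0.01995 m
B total: 0.02681 m
Difference: 0.203528 − 0.02681 = 0.176718 m

A: 0.20 m; B: 0.027 m; difference 0.18 m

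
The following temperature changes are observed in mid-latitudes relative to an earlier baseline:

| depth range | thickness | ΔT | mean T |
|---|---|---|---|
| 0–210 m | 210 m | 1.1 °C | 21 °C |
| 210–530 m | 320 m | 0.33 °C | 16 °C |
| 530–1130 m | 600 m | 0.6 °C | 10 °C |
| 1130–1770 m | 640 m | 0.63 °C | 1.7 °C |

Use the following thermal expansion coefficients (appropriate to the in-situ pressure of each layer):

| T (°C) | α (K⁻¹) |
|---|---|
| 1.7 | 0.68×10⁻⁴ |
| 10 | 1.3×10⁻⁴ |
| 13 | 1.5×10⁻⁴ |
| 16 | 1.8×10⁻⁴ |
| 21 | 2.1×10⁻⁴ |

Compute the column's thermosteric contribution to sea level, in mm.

about 142 mm

Layer 1 at 21 °C → α = 2.1×10⁻⁴ K⁻¹
Layer 2 at 16 °C → α = 1.8×10⁻⁴ K⁻¹
Layer 3 at 10 °C → α = 1.3×10⁻⁴ K⁻¹
Layer 4 at 1.7 °C → α = 0.68×10⁻⁴ K⁻¹
210 × 1.1 × 2.1×10⁻⁴ = 0.04851 m
Layer 2: 0.33 × 1.8×10⁻⁴ × 320 = 0.019008 m
530–1130 m: 1.3×10⁻⁴ × 0.6 × 600 = 0.04680 m
Layer 4: 0.68×10⁻⁴ × 0.63 × 640 = 0.0274176 m
Δh = 0.04851 + 0.019008 + 0.04680 + 0.0274176 = 0.1417356 m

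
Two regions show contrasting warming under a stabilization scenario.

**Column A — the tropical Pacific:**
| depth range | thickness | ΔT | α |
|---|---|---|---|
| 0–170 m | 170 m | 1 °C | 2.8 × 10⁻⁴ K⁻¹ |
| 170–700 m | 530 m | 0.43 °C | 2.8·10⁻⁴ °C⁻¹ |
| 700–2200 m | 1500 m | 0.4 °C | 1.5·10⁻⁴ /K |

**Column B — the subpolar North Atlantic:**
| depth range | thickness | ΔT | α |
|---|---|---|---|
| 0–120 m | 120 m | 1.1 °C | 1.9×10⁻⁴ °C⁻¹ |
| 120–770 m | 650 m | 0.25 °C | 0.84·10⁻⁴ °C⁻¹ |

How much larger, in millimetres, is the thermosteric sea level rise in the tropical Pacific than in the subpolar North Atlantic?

163 mm

A 0–170 m: 1 × 2.8×10⁻⁴ × 170 = 0.04760 m
A Layer 2: 530 × 2.8×10⁻⁴ × 0.43 = 0.063812 m
A 700–2200 m: 0.4 × 1500 × 1.5×10⁻⁴ = 0.09000 m
A total: 0.201412 m
B Layer 1: 1.1 × 1.9×10⁻⁴ × 120 = 0.02508 m
B 120–770 m: 650 × 0.25 × 0.84×10⁻⁴ = 0.01365 m
B total: 0.03873 m
Difference: 0.201412 − 0.03873 = 0.162682 m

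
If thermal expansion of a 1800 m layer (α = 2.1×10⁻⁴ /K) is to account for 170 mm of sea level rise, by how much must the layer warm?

ΔT = Δh/(αH) = 0.17 / (2.1×10⁻⁴ × 1800) ≈ 0.4497 °C

about 0.450 °C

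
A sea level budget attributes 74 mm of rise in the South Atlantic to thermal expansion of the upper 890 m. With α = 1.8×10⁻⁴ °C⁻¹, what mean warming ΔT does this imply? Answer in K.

ΔT = Δh/(αH) = 0.074 / (1.8×10⁻⁴ × 890) ≈ 0.4619 K

ΔT ≈ 0.462 K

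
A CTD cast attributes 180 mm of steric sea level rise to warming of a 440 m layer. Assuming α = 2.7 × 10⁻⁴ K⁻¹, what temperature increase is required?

about 1.52 °C

ΔT = Δh/(αH) = 0.18 / (2.7×10⁻⁴ × 440) ≈ 1.515 °C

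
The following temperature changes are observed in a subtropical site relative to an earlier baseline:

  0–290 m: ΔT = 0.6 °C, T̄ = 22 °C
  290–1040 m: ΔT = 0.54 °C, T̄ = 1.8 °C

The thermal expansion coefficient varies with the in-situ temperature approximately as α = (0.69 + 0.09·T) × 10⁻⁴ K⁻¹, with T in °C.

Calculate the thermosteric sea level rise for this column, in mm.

Layer 1: α = (0.69 + 0.09×22)×10⁻⁴ = 2.67×10⁻⁴ K⁻¹
Layer 2: α = (0.69 + 0.09×1.8)×10⁻⁴ = 0.852×10⁻⁴ K⁻¹
Layer 1: 290 × 2.67×10⁻⁴ × 0.6 = 0.046458 m
290–1040 m: 0.852×10⁻⁴ × 750 × 0.54 = 0.034506 m
Δh = 0.046458 + 0.034506 = 0.080964 m

81.0 mm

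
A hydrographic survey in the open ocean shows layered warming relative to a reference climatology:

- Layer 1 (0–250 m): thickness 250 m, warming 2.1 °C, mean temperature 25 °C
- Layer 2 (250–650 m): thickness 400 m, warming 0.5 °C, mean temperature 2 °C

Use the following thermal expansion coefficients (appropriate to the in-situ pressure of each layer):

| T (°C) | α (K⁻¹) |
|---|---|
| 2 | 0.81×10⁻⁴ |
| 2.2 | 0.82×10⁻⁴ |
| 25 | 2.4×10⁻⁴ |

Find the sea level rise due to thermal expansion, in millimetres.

Δh ≈ 140 mm

Layer 1 at 25 °C → α = 2.4×10⁻⁴ K⁻¹
Layer 2 at 2 °C → α = 0.81×10⁻⁴ K⁻¹
Layer 1: 250 × 2.4×10⁻⁴ × 2.1 = 0.12600 m
Layer 2: 0.81×10⁻⁴ × 0.5 × 400 = 0.01620 m
Δh = 0.12600 + 0.01620 = 0.14220 m ≈ 140 mm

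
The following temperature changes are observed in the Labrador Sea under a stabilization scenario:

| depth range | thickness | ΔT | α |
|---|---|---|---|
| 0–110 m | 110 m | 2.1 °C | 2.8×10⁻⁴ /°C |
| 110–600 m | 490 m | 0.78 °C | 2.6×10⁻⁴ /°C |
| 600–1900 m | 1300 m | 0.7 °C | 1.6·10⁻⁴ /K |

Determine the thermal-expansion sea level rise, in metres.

Layer 1: 2.8×10⁻⁴ × 110 × 2.1 = 0.06468 m
490 × 0.78 × 2.6×10⁻⁴ = 0.099372 m
600–1900 m: 1.6×10⁻⁴ × 1300 × 0.7 = 0.14560 m
Δh = 0.06468 + 0.099372 + 0.14560 = 0.309652 m ≈ 0.310 m

0.310 m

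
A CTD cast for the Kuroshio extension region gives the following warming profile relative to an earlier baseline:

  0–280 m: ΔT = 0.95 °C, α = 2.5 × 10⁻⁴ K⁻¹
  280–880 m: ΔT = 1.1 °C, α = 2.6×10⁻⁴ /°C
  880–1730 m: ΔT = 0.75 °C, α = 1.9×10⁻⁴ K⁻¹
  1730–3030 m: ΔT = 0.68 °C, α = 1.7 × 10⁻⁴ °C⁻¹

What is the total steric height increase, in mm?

Layer 1: 2.5×10⁻⁴ × 280 × 0.95 = 0.06650 m
600 × 2.6×10⁻⁴ × 1.1 = 0.17160 m
0.75 × 1.9×10⁻⁴ × 850 = 0.121125 m
0.68 × 1.7×10⁻⁴ × 1300 = 0.15028 m
Δh = 0.06650 + 0.17160 + 0.121125 + 0.15028 = 0.509505 m

Δh = 510 mm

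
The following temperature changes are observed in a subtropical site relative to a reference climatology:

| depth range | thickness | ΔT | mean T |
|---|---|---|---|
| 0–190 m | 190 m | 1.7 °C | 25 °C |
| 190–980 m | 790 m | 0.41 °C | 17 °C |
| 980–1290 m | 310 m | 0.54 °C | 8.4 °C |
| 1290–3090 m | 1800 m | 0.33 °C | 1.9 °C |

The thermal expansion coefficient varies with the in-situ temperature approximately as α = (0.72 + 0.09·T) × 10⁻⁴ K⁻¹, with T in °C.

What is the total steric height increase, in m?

0.246 m of thermosteric rise

Layer 1: α = (0.72 + 0.09×25)×10⁻⁴ = 2.97×10⁻⁴ K⁻¹
Layer 2: α = (0.72 + 0.09×17)×10⁻⁴ = 2.25×10⁻⁴ K⁻¹
Layer 3: α = (0.72 + 0.09×8.4)×10⁻⁴ = 1.476×10⁻⁴ K⁻¹
Layer 4: α = (0.72 + 0.09×1.9)×10⁻⁴ = 0.891×10⁻⁴ K⁻¹
0–190 m: 2.97×10⁻⁴ × 190 × 1.7 = 0.095931 m
190–980 m: 790 × 2.25×10⁻⁴ × 0.41 = 0.0728775 m
1.476×10⁻⁴ × 310 × 0.54 = 0.02470824 m
1290–3090 m: 0.891×10⁻⁴ × 0.33 × 1800 = 0.0529254 m
Δh = 0.095931 + 0.0728775 + 0.02470824 + 0.0529254 = 0.24644214 m ≈ 0.246 m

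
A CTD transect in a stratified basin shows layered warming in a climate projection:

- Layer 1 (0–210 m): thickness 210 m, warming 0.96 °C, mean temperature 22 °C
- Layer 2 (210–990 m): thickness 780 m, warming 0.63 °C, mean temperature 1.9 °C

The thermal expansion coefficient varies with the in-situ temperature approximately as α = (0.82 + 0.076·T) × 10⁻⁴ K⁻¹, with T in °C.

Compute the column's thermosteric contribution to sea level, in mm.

Layer 1: α = (0.82 + 0.076×22)×10⁻⁴ = 2.492×10⁻⁴ K⁻¹
Layer 2: α = (0.82 + 0.076×1.9)×10⁻⁴ = 0.9644×10⁻⁴ K⁻¹
0–210 m: 0.96 × 2.492×10⁻⁴ × 210 = 0.05023872 m
0.9644×10⁻⁴ × 780 × 0.63 = 0.047390616 m
Δh = 0.05023872 + 0.047390616 = 0.097629336 m

97.6 mm of thermosteric rise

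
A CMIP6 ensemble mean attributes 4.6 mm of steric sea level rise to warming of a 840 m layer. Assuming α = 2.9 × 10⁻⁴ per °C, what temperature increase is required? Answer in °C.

0.0189 °C

ΔT = Δh/(αH) = 0.0046 / (2.9×10⁻⁴ × 840) ≈ 0.01888 °C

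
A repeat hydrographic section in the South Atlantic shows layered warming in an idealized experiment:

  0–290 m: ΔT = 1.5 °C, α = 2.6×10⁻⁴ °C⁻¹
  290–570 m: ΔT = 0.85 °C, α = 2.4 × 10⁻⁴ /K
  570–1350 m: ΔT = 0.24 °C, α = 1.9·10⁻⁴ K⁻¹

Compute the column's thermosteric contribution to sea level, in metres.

0.206 m of thermosteric rise

Layer 1: 1.5 × 290 × 2.6×10⁻⁴ = 0.11310 m
280 × 2.4×10⁻⁴ × 0.85 = 0.05712 m
Layer 3: 0.24 × 780 × 1.9×10⁻⁴ = 0.035568 m
Δh = 0.11310 + 0.05712 + 0.035568 = 0.205788 m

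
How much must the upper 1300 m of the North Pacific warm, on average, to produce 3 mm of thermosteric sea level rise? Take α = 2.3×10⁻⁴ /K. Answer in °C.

0.0100 °C

ΔT = Δh/(αH) = 0.003 / (2.3×10⁻⁴ × 1300) ≈ 0.01003 °C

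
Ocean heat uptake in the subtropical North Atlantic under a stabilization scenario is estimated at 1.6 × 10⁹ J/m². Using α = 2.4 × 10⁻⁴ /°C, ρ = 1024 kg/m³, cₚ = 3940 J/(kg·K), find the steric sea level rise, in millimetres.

Δh = αQ/(ρcₚ) = 2.4×10⁻⁴ × 1.6×10⁹ / (1024 × 3940) ≈ 0.095178 m

Δh ≈ 95 mm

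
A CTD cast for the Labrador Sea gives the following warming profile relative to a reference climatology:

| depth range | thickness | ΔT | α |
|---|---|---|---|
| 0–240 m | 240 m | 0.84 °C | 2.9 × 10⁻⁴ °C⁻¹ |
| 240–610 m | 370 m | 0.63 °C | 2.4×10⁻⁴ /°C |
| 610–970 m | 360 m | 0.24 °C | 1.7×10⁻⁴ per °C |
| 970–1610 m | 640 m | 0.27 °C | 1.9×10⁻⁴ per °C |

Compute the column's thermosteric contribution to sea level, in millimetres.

0.84 × 2.9×10⁻⁴ × 240 = 0.058464 m
240–610 m: 370 × 0.63 × 2.4×10⁻⁴ = 0.055944 m
610–970 m: 0.24 × 1.7×10⁻⁴ × 360 = 0.014688 m
970–1610 m: 640 × 0.27 × 1.9×10⁻⁴ = 0.032832 m
Δh = 0.058464 + 0.055944 + 0.014688 + 0.032832 = 0.161928 m

160 mm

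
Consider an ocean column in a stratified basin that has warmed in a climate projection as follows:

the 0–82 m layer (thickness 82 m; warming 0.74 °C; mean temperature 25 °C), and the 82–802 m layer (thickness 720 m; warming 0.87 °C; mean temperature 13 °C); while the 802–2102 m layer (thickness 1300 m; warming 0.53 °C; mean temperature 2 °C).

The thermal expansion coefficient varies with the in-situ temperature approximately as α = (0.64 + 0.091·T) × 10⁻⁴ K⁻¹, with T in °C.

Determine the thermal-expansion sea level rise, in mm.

189 mm

Layer 1: α = (0.64 + 0.091×25)×10⁻⁴ = 2.915×10⁻⁴ K⁻¹
Layer 2: α = (0.64 + 0.091×13)×10⁻⁴ = 1.823×10⁻⁴ K⁻¹
Layer 3: α = (0.64 + 0.091×2)×10⁻⁴ = 0.822×10⁻⁴ K⁻¹
Layer 1: 2.915×10⁻⁴ × 82 × 0.74 = 0.01768822 m
Layer 2: 0.87 × 720 × 1.823×10⁻⁴ = 0.11419272 m
Layer 3: 1300 × 0.53 × 0.822×10⁻⁴ = 0.0566358 m
Δh = 0.01768822 + 0.11419272 + 0.0566358 = 0.18851674 m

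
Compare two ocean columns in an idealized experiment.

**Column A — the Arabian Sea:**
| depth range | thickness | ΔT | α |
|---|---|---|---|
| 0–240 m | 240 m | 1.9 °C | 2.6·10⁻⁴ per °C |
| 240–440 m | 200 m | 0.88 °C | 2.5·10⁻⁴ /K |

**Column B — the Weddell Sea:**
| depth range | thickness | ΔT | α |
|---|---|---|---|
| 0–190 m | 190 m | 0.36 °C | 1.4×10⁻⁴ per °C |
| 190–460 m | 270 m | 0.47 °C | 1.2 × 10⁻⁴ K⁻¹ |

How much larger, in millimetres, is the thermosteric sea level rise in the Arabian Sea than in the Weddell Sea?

Δh_A − Δh_B ≈ 140 mm

A 0–240 m: 2.6×10⁻⁴ × 1.9 × 240 = 0.11856 m
A 240–440 m: 0.88 × 200 × 2.5×10⁻⁴ = 0.04400 m
A total: 0.16256 m
B 0.36 × 190 × 1.4×10⁻⁴ = 0.009576 m
B 0.47 × 1.2×10⁻⁴ × 270 = 0.015228 m
B total: 0.024804 m
Difference: 0.16256 − 0.024804 = 0.137756 m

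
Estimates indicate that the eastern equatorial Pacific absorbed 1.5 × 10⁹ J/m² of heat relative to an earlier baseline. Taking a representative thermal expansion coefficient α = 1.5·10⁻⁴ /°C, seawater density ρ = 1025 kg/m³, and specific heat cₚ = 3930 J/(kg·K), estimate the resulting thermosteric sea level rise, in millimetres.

Δh = αQ/(ρcₚ) = 1.5×10⁻⁴ × 1.5×10⁹ / (1025 × 3930) ≈ 0.055856 m

about 55.9 mm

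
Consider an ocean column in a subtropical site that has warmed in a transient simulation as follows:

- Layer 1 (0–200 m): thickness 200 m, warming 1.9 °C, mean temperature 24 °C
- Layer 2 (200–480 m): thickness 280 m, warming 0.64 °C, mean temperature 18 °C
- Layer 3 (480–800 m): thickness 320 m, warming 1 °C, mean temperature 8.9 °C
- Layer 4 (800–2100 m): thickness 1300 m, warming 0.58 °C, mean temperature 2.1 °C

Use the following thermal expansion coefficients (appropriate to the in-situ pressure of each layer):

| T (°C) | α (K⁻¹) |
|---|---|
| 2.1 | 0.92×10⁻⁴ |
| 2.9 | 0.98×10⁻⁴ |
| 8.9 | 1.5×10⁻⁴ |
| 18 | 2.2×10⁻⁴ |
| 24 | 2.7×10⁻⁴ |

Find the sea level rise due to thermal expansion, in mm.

about 260 mm

Layer 1 at 24 °C → α = 2.7×10⁻⁴ K⁻¹
Layer 2 at 18 °C → α = 2.2×10⁻⁴ K⁻¹
Layer 3 at 8.9 °C → α = 1.5×10⁻⁴ K⁻¹
Layer 4 at 2.1 °C → α = 0.92×10⁻⁴ K⁻¹
0–200 m: 2.7×10⁻⁴ × 200 × 1.9 = 0.10260 m
2.2×10⁻⁴ × 280 × 0.64 = 0.039424 m
1.5×10⁻⁴ × 1 × 320 = 0.04800 m
Layer 4: 0.92×10⁻⁴ × 1300 × 0.58 = 0.069368 m
Δh = 0.10260 + 0.039424 + 0.04800 + 0.069368 = 0.259392 m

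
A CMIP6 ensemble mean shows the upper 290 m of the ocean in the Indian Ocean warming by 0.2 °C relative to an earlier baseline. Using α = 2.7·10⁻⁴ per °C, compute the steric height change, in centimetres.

Δh = αΔT·H = 2.7×10⁻⁴ × 0.2 × 290 = 0.01566 m

Δh = 1.57 cm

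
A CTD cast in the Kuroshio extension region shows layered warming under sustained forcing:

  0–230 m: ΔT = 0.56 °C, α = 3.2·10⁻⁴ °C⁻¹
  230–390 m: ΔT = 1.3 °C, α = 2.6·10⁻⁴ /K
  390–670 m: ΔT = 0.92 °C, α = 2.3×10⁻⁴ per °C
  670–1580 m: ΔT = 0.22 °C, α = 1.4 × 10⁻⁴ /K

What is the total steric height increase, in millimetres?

0–230 m: 3.2×10⁻⁴ × 0.56 × 230 = 0.041216 m
230–390 m: 160 × 2.6×10⁻⁴ × 1.3 = 0.05408 m
280 × 2.3×10⁻⁴ × 0.92 = 0.059248 m
910 × 1.4×10⁻⁴ × 0.22 = 0.028028 m
Δh = 0.041216 + 0.05408 + 0.059248 + 0.028028 = 0.182572 m

Δh ≈ 183 mm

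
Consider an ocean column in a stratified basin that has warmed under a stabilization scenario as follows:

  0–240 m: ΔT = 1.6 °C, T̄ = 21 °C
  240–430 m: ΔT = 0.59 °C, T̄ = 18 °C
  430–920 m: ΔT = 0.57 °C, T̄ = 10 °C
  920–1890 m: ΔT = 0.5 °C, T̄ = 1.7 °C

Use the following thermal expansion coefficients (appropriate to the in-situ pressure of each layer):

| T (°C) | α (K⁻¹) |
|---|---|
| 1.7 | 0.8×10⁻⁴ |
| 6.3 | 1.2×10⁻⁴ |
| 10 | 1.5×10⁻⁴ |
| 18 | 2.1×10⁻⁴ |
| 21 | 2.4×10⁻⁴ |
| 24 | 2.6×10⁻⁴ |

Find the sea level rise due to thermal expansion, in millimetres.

Layer 1 at 21 °C → α = 2.4×10⁻⁴ K⁻¹
Layer 2 at 18 °C → α = 2.1×10⁻⁴ K⁻¹
Layer 3 at 10 °C → α = 1.5×10⁻⁴ K⁻¹
Layer 4 at 1.7 °C → α = 0.8×10⁻⁴ K⁻¹
Layer 1: 1.6 × 2.4×10⁻⁴ × 240 = 0.09216 m
Layer 2: 0.59 × 190 × 2.1×10⁻⁴ = 0.023541 m
Layer 3: 1.5×10⁻⁴ × 0.57 × 490 = 0.041895 m
0.8×10⁻⁴ × 0.5 × 970 = 0.03880 m
Δh = 0.09216 + 0.023541 + 0.041895 + 0.03880 = 0.196396 m ≈ 200 mm

about 200 mm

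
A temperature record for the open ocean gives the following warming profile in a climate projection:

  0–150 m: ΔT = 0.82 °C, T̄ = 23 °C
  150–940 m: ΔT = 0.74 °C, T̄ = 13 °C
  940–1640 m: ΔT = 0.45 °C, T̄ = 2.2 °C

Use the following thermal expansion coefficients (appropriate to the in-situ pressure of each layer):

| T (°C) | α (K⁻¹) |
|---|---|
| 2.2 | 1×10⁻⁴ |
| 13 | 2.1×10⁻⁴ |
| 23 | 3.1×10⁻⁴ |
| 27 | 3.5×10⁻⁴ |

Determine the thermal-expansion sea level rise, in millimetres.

Layer 1 at 23 °C → α = 3.1×10⁻⁴ K⁻¹
Layer 2 at 13 °C → α = 2.1×10⁻⁴ K⁻¹
Layer 3 at 2.2 °C → α = 1×10⁻⁴ K⁻¹
Layer 1: 150 × 3.1×10⁻⁴ × 0.82 = 0.03813 m
150–940 m: 2.1×10⁻⁴ × 790 × 0.74 = 0.122766 m
Layer 3: 1×10⁻⁴ × 0.45 × 700 = 0.03150 m
Δh = 0.03813 + 0.122766 + 0.03150 = 0.192396 m ≈ 192 mm

about 192 mm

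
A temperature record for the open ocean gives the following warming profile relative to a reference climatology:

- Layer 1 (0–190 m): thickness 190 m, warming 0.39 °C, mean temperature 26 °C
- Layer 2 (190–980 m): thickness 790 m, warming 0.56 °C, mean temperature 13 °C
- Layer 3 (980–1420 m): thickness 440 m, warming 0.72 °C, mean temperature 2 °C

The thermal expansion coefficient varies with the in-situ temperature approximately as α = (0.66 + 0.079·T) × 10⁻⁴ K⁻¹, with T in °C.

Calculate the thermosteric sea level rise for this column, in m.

Layer 1: α = (0.66 + 0.079×26)×10⁻⁴ = 2.714×10⁻⁴ K⁻¹
Layer 2: α = (0.66 + 0.079×13)×10⁻⁴ = 1.687×10⁻⁴ K⁻¹
Layer 3: α = (0.66 + 0.079×2)×10⁻⁴ = 0.818×10⁻⁴ K⁻¹
190 × 2.714×10⁻⁴ × 0.39 = 0.02011074 m
Layer 2: 790 × 0.56 × 1.687×10⁻⁴ = 0.07463288 m
980–1420 m: 440 × 0.72 × 0.818×10⁻⁴ = 0.02591424 m
Δh = 0.02011074 + 0.07463288 + 0.02591424 = 0.12065786 m

0.12 m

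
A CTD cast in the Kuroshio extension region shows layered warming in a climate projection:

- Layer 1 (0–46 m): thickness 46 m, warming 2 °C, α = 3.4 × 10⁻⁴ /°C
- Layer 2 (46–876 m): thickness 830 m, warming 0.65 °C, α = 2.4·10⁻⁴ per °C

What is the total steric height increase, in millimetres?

0–46 m: 46 × 2 × 3.4×10⁻⁴ = 0.03128 m
Layer 2: 0.65 × 830 × 2.4×10⁻⁴ = 0.12948 m
Δh = 0.03128 + 0.12948 = 0.16076 m

161 mm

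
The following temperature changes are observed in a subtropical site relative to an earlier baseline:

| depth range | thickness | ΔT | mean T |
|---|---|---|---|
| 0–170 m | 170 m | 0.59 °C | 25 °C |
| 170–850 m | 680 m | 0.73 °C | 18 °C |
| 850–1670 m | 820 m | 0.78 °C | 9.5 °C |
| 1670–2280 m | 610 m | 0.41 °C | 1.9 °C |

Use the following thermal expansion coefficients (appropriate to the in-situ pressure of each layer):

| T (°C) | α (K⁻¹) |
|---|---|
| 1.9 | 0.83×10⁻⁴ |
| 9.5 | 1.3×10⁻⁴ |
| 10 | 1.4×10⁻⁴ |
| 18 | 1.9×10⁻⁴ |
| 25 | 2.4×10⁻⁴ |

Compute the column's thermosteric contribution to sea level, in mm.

Δh = 222 mm

Layer 1 at 25 °C → α = 2.4×10⁻⁴ K⁻¹
Layer 2 at 18 °C → α = 1.9×10⁻⁴ K⁻¹
Layer 3 at 9.5 °C → α = 1.3×10⁻⁴ K⁻¹
Layer 4 at 1.9 °C → α = 0.83×10⁻⁴ K⁻¹
Layer 1: 170 × 2.4×10⁻⁴ × 0.59 = 0.024072 m
170–850 m: 0.73 × 680 × 1.9×10⁻⁴ = 0.094316 m
Layer 3: 0.78 × 820 × 1.3×10⁻⁴ = 0.083148 m
610 × 0.41 × 0.83×10⁻⁴ = 0.0207583 m
Δh = 0.024072 + 0.094316 + 0.083148 + 0.0207583 = 0.2222943 m ≈ 222 mm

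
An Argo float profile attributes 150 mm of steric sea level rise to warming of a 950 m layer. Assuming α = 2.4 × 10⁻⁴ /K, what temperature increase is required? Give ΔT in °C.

ΔT ≈ 0.658 °C

ΔT = Δh/(αH) = 0.15 / (2.4×10⁻⁴ × 950) ≈ 0.6579 °C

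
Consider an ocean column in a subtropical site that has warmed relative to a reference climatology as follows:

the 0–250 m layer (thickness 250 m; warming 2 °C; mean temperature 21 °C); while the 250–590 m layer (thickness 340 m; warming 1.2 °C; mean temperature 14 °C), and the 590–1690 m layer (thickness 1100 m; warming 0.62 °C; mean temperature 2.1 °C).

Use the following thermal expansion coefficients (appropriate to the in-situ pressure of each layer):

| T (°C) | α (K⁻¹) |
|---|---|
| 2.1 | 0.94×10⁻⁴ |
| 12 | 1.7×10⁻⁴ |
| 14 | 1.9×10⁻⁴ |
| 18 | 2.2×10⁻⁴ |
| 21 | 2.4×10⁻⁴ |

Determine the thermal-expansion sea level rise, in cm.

26.2 cm of thermosteric rise

Layer 1 at 21 °C → α = 2.4×10⁻⁴ K⁻¹
Layer 2 at 14 °C → α = 1.9×10⁻⁴ K⁻¹
Layer 3 at 2.1 °C → α = 0.94×10⁻⁴ K⁻¹
Layer 1: 2.4×10⁻⁴ × 2 × 250 = 0.12000 m
250–590 m: 1.9×10⁻⁴ × 340 × 1.2 = 0.07752 m
Layer 3: 1100 × 0.62 × 0.94×10⁻⁴ = 0.064108 m
Δh = 0.12000 + 0.07752 + 0.064108 = 0.261628 m ≈ 26.2 cm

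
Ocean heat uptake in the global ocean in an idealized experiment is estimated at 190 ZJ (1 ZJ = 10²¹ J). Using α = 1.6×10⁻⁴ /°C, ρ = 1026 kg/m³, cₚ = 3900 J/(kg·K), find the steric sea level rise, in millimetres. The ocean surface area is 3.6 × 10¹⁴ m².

Per unit area: Q = 190×10²¹ / (3.6×10¹⁴) ≈ 5.278×10⁸ J/m²
Δh = αQ/(ρcₚ) = 1.6×10⁻⁴ × 5.278×10⁸ / (1026 × 3900) ≈ 0.021105 m

21.1 mm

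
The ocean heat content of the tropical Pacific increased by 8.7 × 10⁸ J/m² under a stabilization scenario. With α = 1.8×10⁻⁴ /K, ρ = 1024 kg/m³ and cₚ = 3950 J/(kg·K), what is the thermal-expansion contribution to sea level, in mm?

about 38.7 mm

Δh = αQ/(ρcₚ) = 1.8×10⁻⁴ × 8.7×10⁸ / (1024 × 3950) ≈ 0.038716 m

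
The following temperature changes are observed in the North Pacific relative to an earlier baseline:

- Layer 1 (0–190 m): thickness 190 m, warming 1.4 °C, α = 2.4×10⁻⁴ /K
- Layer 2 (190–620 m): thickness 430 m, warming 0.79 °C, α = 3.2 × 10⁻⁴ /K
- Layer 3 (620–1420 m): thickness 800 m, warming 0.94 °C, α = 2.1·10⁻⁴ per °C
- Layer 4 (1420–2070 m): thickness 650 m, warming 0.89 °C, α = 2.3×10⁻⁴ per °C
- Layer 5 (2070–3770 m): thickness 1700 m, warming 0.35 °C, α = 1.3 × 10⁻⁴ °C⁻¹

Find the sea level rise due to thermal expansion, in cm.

54 cm of thermosteric rise

Layer 1: 190 × 1.4 × 2.4×10⁻⁴ = 0.06384 m
3.2×10⁻⁴ × 430 × 0.79 = 0.108704 m
620–1420 m: 0.94 × 800 × 2.1×10⁻⁴ = 0.15792 m
1420–2070 m: 2.3×10⁻⁴ × 650 × 0.89 = 0.133055 m
2070–3770 m: 1700 × 1.3×10⁻⁴ × 0.35 = 0.07735 m
Δh = 0.06384 + 0.108704 + 0.15792 + 0.133055 + 0.07735 = 0.540869 m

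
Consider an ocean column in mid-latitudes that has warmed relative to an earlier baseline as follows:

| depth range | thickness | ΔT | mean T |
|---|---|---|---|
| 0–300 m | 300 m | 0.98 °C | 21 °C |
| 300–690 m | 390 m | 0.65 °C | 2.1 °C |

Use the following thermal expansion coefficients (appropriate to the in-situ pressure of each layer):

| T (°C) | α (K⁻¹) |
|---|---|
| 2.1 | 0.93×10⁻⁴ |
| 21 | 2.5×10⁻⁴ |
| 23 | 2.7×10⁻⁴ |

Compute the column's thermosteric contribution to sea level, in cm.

Δh = 9.71 cm

Layer 1 at 21 °C → α = 2.5×10⁻⁴ K⁻¹
Layer 2 at 2.1 °C → α = 0.93×10⁻⁴ K⁻¹
0–300 m: 2.5×10⁻⁴ × 300 × 0.98 = 0.07350 m
0.93×10⁻⁴ × 390 × 0.65 = 0.0235755 m
Δh = 0.07350 + 0.0235755 = 0.0970755 m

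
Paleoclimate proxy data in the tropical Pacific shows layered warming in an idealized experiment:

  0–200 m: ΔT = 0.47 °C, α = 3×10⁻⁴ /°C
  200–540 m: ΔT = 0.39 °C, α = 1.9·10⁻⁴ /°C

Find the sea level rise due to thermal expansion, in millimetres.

about 53.4 mm

3×10⁻⁴ × 200 × 0.47 = 0.02820 m
1.9×10⁻⁴ × 0.39 × 340 = 0.025194 m
Δh = 0.02820 + 0.025194 = 0.053394 m ≈ 53.4 mm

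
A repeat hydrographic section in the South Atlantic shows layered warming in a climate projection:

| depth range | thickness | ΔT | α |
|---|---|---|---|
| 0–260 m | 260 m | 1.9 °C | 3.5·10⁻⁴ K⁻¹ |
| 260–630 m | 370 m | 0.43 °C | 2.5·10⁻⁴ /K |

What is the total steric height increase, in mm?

210 mm

Layer 1: 260 × 1.9 × 3.5×10⁻⁴ = 0.17290 m
Layer 2: 2.5×10⁻⁴ × 370 × 0.43 = 0.039775 m
Δh = 0.17290 + 0.039775 = 0.212675 m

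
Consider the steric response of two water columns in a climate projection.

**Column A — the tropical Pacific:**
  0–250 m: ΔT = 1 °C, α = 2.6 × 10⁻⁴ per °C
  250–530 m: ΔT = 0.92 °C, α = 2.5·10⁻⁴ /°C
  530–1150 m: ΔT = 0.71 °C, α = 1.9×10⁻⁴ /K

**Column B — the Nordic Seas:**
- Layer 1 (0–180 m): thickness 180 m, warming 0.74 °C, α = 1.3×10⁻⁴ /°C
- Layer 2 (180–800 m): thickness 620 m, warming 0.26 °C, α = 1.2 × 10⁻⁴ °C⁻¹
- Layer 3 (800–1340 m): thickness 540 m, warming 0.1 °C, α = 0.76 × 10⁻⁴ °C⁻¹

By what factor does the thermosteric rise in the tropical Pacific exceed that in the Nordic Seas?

A Layer 1: 250 × 2.6×10⁻⁴ × 1 = 0.06500 m
A 280 × 2.5×10⁻⁴ × 0.92 = 0.06440 m
A Layer 3: 0.71 × 620 × 1.9×10⁻⁴ = 0.083638 m
A total: 0.213038 m
B 0.74 × 1.3×10⁻⁴ × 180 = 0.017316 m
B 180–800 m: 1.2×10⁻⁴ × 0.26 × 620 = 0.019344 m
B 540 × 0.1 × 0.76×10⁻⁴ = 0.004104 m
B total: 0.040764 m
Ratio: 0.213038 / 0.040764 ≈ 5.226

≈ 5.2×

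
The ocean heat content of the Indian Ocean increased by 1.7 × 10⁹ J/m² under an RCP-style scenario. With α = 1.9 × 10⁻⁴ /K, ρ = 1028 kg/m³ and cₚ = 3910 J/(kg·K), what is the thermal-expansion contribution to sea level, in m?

0.0804 m of thermosteric rise

Δh = αQ/(ρcₚ) = 1.9×10⁻⁴ × 1.7×10⁹ / (1028 × 3910) ≈ 0.080359 m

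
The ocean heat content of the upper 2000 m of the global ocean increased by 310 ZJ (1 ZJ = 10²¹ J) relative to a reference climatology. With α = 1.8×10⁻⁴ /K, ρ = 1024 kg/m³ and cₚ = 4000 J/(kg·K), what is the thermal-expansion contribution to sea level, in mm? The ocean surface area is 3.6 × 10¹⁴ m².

Δh = 38 mm

Per unit area: Q = 310×10²¹ / (3.6×10¹⁴) ≈ 8.611×10⁸ J/m²
Δh = αQ/(ρcₚ) = 1.8×10⁻⁴ × 8.611×10⁸ / (1024 × 4000) ≈ 0.037841 m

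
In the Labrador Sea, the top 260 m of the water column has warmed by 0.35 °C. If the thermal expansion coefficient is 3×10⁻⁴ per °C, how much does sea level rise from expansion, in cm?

Δh = 2.73 cm

Δh = αΔT·H = 3×10⁻⁴ × 0.35 × 260 = 0.02730 m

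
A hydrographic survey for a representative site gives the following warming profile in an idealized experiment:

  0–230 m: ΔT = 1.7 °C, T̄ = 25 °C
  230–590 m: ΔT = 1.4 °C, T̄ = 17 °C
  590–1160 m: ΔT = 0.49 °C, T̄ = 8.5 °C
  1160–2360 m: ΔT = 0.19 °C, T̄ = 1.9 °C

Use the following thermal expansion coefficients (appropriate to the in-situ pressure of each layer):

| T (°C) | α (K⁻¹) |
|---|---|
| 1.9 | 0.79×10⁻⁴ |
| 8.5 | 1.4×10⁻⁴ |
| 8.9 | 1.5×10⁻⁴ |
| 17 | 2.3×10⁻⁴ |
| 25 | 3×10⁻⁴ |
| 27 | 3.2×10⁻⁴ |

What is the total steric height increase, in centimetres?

29.0 cm of thermosteric rise

Layer 1 at 25 °C → α = 3×10⁻⁴ K⁻¹
Layer 2 at 17 °C → α = 2.3×10⁻⁴ K⁻¹
Layer 3 at 8.5 °C → α = 1.4×10⁻⁴ K⁻¹
Layer 4 at 1.9 °C → α = 0.79×10⁻⁴ K⁻¹
Layer 1: 1.7 × 3×10⁻⁴ × 230 = 0.11730 m
360 × 1.4 × 2.3×10⁻⁴ = 0.11592 m
590–1160 m: 570 × 1.4×10⁻⁴ × 0.49 = 0.039102 m
0.19 × 0.79×10⁻⁴ × 1200 = 0.018012 m
Δh = 0.11730 + 0.11592 + 0.039102 + 0.018012 = 0.290334 m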